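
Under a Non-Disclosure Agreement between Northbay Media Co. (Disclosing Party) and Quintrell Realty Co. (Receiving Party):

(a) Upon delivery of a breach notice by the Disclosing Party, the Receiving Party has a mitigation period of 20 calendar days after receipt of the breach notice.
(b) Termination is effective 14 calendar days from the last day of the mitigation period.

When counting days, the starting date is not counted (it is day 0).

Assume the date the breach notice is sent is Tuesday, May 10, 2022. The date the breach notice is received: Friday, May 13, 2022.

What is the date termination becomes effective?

The last day of the mitigation period: 20 calendar days after May 13, 2022 is Jun 2, 2022.
The date termination becomes effective: 14 calendar days after Jun 2, 2022 is Jun 16, 2022.

Jun 16, 2022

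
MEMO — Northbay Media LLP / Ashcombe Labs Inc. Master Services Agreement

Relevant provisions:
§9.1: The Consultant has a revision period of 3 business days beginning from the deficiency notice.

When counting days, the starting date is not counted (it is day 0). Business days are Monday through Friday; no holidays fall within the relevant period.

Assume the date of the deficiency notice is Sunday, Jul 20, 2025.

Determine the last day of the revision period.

The last day of the revision period: 3 business days after Sunday, Jul 20, 2025, skipping weekends — Jul 21, Jul 22, Jul 23 — lands on Wednesday, Jul 23, 2025.

Jul 23, 2025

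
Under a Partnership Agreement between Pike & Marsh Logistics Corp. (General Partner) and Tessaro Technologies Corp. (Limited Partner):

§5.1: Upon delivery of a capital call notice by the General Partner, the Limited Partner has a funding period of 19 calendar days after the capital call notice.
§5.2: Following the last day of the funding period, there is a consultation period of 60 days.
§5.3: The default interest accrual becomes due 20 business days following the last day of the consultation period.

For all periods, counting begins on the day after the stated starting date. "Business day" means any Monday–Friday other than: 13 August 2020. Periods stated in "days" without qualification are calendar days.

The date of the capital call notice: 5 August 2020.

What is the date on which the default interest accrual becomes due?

20 November 2020

The last day of the funding period: 19 calendar days after 5 August 2020 is 24 August 2020.
Adding 60 calendar days to 24 August 2020 gives 23 October 2020, which is the last day of the consultation period.
The date on which the default interest accrual becomes due: counting 20 business days from Friday, 23 October 2020 (Oct 26, Oct 27, Oct 28, Oct 29, …, Nov 18, Nov 19, Nov 20, skipping weekends) reaches Friday, 20 November 2020.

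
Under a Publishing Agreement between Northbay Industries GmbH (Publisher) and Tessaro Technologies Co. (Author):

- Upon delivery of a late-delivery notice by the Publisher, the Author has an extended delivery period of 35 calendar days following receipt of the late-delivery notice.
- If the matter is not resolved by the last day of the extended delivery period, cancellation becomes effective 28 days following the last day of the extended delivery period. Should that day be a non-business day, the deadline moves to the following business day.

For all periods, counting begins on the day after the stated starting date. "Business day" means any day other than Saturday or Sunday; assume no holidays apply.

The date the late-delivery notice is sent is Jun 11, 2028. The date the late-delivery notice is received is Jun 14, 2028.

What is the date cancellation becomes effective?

Aug 16, 2028

The last day of the extended delivery period: Jun 14, 2028 + 35 days = Jul 19, 2028.
The date cancellation becomes effective: Jul 19, 2028 + 28 days = Aug 16, 2028. Aug 16, 2028 is a Wednesday, so no roll-forward applies.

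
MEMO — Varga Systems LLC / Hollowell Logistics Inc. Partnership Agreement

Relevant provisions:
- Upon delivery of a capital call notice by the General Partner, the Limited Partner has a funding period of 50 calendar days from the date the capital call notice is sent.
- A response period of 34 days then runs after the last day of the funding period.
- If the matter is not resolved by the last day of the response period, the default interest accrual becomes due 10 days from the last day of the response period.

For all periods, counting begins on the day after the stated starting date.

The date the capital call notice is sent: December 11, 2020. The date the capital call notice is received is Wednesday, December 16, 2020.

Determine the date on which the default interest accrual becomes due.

The last day of the funding period: 50 calendar days after December 11, 2020 is January 30, 2021.
The last day of the response period: January 30, 2021 + 34 days = March 5, 2021.
The date on which the default interest accrual becomes due: March 5, 2021 + 10 days = March 15, 2021.

March 15, 2021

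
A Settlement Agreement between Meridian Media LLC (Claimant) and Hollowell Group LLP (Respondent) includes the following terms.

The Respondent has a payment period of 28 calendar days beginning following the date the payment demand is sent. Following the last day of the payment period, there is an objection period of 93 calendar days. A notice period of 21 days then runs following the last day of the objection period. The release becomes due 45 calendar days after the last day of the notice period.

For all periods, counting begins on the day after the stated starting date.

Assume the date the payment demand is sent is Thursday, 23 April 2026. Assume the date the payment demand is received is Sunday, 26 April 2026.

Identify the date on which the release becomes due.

Adding 28 calendar days to 23 April 2026 gives 21 May 2026, which is the last day of the payment period.
The last day of the objection period: 21 May 2026 + 93 days = 22 August 2026.
The last day of the notice period: 21 calendar days after 22 August 2026 is 12 September 2026.
Adding 45 calendar days to 12 September 2026 gives 27 October 2026, which is the date on which the release becomes due.

27 October 2026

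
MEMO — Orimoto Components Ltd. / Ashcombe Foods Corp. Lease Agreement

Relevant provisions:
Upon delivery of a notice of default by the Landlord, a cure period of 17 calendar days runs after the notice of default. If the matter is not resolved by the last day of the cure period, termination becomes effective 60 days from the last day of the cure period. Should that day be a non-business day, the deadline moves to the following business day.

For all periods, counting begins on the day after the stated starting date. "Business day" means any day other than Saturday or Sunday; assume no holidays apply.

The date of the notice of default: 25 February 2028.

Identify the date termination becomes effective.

The last day of the cure period: 17 calendar days after 25 February 2028 is 13 March 2028.
The date termination becomes effective: 13 March 2028 + 60 days = 12 May 2028. 12 May 2028 is a Friday, so no roll-forward applies.

12 May 2028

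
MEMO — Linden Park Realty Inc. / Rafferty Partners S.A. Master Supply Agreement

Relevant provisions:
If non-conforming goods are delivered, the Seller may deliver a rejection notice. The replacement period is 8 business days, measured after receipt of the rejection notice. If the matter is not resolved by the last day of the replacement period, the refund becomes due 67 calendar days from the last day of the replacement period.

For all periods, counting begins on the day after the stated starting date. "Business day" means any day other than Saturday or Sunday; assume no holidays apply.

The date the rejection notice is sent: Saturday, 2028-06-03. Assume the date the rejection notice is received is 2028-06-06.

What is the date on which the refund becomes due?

The last day of the replacement period: counting 8 business days from Tuesday, 2028-06-06 (Jun 7, Jun 8, Jun 9, Jun 12, Jun 13, Jun 14, Jun 15, Jun 16, skipping weekends) reaches Friday, 2028-06-16.
The date on which the refund becomes due: 2028-06-16 + 67 days = 2028-08-22.

2028-08-22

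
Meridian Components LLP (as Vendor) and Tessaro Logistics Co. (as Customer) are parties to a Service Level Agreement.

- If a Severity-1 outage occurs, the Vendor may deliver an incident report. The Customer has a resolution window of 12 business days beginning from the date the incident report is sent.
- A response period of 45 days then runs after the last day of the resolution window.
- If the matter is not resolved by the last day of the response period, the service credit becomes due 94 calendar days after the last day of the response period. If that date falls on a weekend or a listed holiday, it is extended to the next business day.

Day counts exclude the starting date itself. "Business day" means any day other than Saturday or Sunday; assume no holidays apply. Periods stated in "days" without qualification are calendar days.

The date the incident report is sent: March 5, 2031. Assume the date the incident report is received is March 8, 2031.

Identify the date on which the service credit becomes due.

August 7, 2031

From Wednesday, March 5, 2031, 12 business days (Mar 6, Mar 7, Mar 10, Mar 11, …, Mar 19, Mar 20, Mar 21, skipping weekends) brings us to Friday, March 21, 2031, which is the last day of the resolution window.
The last day of the response period: March 21, 2031 + 45 days = May 5, 2031.
The date on which the service credit becomes due: May 5, 2031 + 94 days = August 7, 2031. August 7, 2031 is a Thursday, so no roll-forward applies.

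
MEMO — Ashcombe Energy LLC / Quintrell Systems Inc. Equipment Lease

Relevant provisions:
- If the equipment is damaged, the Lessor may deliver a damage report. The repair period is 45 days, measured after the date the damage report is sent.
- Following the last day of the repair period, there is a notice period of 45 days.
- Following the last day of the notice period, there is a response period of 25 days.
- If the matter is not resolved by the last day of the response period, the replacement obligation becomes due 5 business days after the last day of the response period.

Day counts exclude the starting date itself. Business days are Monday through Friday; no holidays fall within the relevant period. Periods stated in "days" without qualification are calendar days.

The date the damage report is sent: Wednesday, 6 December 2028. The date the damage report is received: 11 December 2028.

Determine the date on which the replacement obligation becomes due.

6 April 2029

The last day of the repair period: 45 calendar days after 6 December 2028 is 20 January 2029.
Adding 45 calendar days to 20 January 2029 gives 6 March 2029, which is the last day of the notice period.
The last day of the response period: 6 March 2029 + 25 days = 31 March 2029.
The date on which the replacement obligation becomes due: 5 business days after Saturday, 31 March 2029, skipping weekends — Apr 2, Apr 3, Apr 4, Apr 5, Apr 6 — lands on Friday, 6 April 2029.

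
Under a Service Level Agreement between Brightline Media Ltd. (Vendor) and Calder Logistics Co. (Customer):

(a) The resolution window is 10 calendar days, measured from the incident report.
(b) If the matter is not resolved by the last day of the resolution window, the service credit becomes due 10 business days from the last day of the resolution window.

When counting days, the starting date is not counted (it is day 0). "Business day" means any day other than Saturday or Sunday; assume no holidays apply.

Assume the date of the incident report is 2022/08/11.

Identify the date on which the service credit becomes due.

2022/09/02

The last day of the resolution window: 10 calendar days after 2022/08/11 is 2022/08/21.
The date on which the service credit becomes due: 10 business days after Sunday, 2022/08/21, skipping weekends — Aug 22, Aug 23, Aug 24, Aug 25, Aug 26, Aug 29, Aug 30, Aug 31, Sep 1, Sep 2 — lands on Friday, 2022/09/02.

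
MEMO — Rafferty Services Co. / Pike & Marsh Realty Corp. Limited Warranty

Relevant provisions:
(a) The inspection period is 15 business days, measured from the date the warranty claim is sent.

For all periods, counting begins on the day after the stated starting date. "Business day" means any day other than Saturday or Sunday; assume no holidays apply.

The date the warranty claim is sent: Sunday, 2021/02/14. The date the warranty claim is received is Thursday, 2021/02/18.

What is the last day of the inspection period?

2021/03/05

The last day of the inspection period: 15 business days after Sunday, 2021/02/14, skipping weekends — Feb 15, Feb 16, Feb 17, Feb 18, …, Mar 3, Mar 4, Mar 5 — lands on Friday, 2021/03/05.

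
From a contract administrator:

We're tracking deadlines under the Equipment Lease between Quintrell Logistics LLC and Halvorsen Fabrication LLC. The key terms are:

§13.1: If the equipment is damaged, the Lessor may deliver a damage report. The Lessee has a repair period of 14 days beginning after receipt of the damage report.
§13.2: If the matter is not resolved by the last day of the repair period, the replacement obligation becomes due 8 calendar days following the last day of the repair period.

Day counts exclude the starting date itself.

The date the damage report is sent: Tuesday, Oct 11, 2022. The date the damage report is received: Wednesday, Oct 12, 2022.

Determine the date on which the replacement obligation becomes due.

Nov 3, 2022

The last day of the repair period: Oct 12, 2022 + 14 days = Oct 26, 2022.
The date on which the replacement obligation becomes due: Oct 26, 2022 + 8 days = Nov 3, 2022.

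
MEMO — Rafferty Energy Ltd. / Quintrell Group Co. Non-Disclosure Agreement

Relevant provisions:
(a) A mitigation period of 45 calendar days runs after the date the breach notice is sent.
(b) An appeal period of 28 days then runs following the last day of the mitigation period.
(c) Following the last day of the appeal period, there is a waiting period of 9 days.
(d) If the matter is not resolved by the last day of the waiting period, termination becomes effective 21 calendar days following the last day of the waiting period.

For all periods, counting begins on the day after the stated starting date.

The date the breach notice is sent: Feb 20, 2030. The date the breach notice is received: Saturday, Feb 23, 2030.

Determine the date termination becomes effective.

The last day of the mitigation period: Feb 20, 2030 + 45 days = Apr 6, 2030.
The last day of the appeal period: 28 calendar days after Apr 6, 2030 is May 4, 2030.
Adding 9 calendar days to May 4, 2030 gives May 13, 2030, which is the last day of the waiting period.
The date termination becomes effective: May 13, 2030 + 21 days = Jun 3, 2030.

Jun 3, 2030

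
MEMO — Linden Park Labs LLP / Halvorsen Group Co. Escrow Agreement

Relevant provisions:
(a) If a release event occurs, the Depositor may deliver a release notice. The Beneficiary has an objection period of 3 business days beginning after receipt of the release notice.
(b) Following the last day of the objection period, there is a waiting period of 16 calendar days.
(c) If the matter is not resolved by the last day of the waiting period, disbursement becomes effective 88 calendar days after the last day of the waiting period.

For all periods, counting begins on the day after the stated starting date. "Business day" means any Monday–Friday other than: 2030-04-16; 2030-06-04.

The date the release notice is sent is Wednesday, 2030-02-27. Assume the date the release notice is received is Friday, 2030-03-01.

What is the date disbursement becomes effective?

The last day of the objection period: counting 3 business days from Friday, 2030-03-01 (Mar 4, Mar 5, Mar 6, skipping weekends) reaches Wednesday, 2030-03-06.
Adding 16 calendar days to 2030-03-06 gives 2030-03-22, which is the last day of the waiting period.
Adding 88 calendar days to 2030-03-22 gives 2030-06-18, which is the date disbursement becomes effective.

2030-06-18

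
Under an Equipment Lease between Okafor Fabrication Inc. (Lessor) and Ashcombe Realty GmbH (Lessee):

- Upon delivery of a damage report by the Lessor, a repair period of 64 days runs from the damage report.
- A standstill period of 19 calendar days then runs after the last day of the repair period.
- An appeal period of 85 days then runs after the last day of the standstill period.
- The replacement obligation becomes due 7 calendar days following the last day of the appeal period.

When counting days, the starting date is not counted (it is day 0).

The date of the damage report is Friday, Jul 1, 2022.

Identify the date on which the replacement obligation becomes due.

The last day of the repair period: 64 calendar days after Jul 1, 2022 is Sep 3, 2022.
Adding 19 calendar days to Sep 3, 2022 gives Sep 22, 2022, which is the last day of the standstill period.
The last day of the appeal period: 85 calendar days after Sep 22, 2022 is Dec 16, 2022.
Adding 7 calendar days to Dec 16, 2022 gives Dec 23, 2022, which is the date on which the replacement obligation becomes due.

Dec 23, 2022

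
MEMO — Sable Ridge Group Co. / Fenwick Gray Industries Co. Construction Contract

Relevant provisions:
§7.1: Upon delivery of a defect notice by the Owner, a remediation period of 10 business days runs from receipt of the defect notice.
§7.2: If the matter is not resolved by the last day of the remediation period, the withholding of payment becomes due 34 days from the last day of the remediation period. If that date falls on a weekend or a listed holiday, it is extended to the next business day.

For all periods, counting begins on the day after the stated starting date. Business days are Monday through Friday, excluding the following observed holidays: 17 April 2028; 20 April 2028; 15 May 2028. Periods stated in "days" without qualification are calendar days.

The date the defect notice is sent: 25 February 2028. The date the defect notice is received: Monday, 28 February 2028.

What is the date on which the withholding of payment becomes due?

18 April 2028

The last day of the remediation period: 10 business days after Monday, 28 February 2028, skipping weekends — Feb 29, Mar 1, Mar 2, Mar 3, Mar 6, Mar 7, Mar 8, Mar 9, Mar 10, Mar 13 — lands on Monday, 13 March 2028.
Adding 34 calendar days to 13 March 2028 gives 16 April 2028, which is the date on which the withholding of payment becomes due. That falls on a Sunday, so it rolls to the next business day, Tuesday, 18 April 2028.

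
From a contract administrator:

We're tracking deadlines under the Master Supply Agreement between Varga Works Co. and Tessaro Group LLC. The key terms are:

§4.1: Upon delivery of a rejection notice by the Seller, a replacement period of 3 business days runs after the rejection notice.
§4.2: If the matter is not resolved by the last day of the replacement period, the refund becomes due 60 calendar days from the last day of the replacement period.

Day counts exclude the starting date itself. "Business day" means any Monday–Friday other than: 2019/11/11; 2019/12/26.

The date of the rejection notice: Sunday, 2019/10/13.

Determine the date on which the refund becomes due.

2019/12/15

The last day of the replacement period: 3 business days after Sunday, 2019/10/13, skipping weekends — Oct 14, Oct 15, Oct 16 — lands on Wednesday, 2019/10/16.
The date on which the refund becomes due: 2019/10/16 + 60 days = 2019/12/15.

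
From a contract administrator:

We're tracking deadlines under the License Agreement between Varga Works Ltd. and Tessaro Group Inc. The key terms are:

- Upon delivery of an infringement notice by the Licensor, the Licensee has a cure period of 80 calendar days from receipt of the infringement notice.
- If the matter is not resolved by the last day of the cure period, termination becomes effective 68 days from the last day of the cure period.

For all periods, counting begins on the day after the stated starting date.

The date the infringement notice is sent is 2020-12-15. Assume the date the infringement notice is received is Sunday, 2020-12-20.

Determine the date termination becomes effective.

2021-05-17

The last day of the cure period: 80 calendar days after 2020-12-20 is 2021-03-10.
The date termination becomes effective: 68 calendar days after 2021-03-10 is 2021-05-17.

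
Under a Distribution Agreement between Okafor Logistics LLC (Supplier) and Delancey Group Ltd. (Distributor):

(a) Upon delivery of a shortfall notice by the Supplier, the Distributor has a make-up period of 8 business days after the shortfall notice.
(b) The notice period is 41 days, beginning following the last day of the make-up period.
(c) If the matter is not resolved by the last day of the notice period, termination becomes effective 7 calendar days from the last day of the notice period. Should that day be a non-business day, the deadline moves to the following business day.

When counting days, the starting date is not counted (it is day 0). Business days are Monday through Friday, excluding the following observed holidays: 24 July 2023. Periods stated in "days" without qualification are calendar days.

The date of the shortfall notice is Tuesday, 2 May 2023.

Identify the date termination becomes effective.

29 June 2023

The last day of the make-up period: counting 8 business days from Tuesday, 2 May 2023 (May 3, May 4, May 5, May 8, May 9, May 10, May 11, May 12, skipping weekends) reaches Friday, 12 May 2023.
Adding 41 calendar days to 12 May 2023 gives 22 June 2023, which is the last day of the notice period.
The date termination becomes effective: 7 calendar days after 22 June 2023 is 29 June 2023. 29 June 2023 is a Thursday and is not a listed holiday, so no roll-forward applies.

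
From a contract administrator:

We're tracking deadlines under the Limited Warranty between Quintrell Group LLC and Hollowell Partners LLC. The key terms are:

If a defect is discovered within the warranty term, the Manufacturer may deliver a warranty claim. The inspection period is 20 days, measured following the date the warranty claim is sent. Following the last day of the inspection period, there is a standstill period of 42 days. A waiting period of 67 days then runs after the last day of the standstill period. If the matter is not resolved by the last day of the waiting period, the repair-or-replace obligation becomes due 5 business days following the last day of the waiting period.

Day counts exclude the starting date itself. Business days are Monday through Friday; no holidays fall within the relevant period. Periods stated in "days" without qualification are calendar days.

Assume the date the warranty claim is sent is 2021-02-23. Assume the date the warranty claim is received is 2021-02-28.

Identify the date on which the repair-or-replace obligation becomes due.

2021-07-09

The last day of the inspection period: 2021-02-23 + 20 days = 2021-03-15.
The last day of the standstill period: 2021-03-15 + 42 days = 2021-04-26.
The last day of the waiting period: 2021-04-26 + 67 days = 2021-07-02.
The date on which the repair-or-replace obligation becomes due: 5 business days after Friday, 2021-07-02, skipping weekends — Jul 5, Jul 6, Jul 7, Jul 8, Jul 9 — lands on Friday, 2021-07-09.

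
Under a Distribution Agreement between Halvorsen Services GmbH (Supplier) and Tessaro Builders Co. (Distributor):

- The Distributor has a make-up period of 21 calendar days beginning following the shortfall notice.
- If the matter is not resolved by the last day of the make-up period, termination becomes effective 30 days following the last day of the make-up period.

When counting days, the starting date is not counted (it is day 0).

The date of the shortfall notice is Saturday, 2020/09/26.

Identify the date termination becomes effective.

Adding 21 calendar days to 2020/09/26 gives 2020/10/17, which is the last day of the make-up period.
The date termination becomes effective: 30 calendar days after 2020/10/17 is 2020/11/16.

2020/11/16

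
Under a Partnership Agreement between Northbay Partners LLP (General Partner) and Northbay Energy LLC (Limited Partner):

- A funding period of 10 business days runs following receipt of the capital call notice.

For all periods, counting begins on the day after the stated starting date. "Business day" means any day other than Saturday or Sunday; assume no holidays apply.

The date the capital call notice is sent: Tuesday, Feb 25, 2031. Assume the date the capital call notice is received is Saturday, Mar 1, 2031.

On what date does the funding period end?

From Saturday, Mar 1, 2031, 10 business days (Mar 3, Mar 4, Mar 5, Mar 6, Mar 7, Mar 10, Mar 11, Mar 12, Mar 13, Mar 14, skipping weekends) brings us to Friday, Mar 14, 2031, which is the last day of the funding period.

Mar 14, 2031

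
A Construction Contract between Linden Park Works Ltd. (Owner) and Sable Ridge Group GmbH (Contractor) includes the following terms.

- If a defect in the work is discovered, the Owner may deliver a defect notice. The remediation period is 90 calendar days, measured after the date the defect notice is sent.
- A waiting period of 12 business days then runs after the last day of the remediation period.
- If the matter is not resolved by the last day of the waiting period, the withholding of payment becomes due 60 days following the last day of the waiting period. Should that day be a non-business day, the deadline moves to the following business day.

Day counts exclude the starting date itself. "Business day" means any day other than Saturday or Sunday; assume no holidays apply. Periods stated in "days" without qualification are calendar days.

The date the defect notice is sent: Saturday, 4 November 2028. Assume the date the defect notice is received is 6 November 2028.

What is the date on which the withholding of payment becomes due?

23 April 2029

Adding 90 calendar days to 4 November 2028 gives 2 February 2029, which is the last day of the remediation period.
The last day of the waiting period: 12 business days after Friday, 2 February 2029, skipping weekends — Feb 5, Feb 6, Feb 7, Feb 8, …, Feb 16, Feb 19, Feb 20 — lands on Tuesday, 20 February 2029.
Adding 60 calendar days to 20 February 2029 gives 21 April 2029, which is the date on which the withholding of payment becomes due. That falls on a Saturday, so it rolls to the next business day, Monday, 23 April 2029.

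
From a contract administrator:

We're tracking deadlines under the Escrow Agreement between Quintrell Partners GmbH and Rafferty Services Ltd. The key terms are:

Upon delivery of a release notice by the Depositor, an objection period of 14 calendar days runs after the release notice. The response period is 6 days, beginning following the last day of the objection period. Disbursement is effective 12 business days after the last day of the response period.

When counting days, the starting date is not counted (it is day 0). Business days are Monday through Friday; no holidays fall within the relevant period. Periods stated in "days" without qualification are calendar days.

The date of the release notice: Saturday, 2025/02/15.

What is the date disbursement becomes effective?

2025/03/25

The last day of the objection period: 2025/02/15 + 14 days = 2025/03/01.
The last day of the response period: 6 calendar days after 2025/03/01 is 2025/03/07.
From Friday, 2025/03/07, 12 business days (Mar 10, Mar 11, Mar 12, Mar 13, …, Mar 21, Mar 24, Mar 25, skipping weekends) brings us to Tuesday, 2025/03/25, which is the date disbursement becomes effective.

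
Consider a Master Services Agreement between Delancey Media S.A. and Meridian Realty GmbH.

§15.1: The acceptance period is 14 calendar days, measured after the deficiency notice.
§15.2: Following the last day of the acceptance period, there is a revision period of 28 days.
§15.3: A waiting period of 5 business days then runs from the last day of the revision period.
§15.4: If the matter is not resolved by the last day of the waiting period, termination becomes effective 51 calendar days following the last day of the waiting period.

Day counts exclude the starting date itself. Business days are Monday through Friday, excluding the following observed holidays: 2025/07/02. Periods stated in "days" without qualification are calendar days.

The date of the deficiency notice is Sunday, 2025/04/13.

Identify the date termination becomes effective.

2025/07/20

The last day of the acceptance period: 2025/04/13 + 14 days = 2025/04/27.
The last day of the revision period: 28 calendar days after 2025/04/27 is 2025/05/25.
The last day of the waiting period: counting 5 business days from Sunday, 2025/05/25 (May 26, May 27, May 28, May 29, May 30, skipping weekends) reaches Friday, 2025/05/30.
Adding 51 calendar days to 2025/05/30 gives 2025/07/20, which is the date termination becomes effective.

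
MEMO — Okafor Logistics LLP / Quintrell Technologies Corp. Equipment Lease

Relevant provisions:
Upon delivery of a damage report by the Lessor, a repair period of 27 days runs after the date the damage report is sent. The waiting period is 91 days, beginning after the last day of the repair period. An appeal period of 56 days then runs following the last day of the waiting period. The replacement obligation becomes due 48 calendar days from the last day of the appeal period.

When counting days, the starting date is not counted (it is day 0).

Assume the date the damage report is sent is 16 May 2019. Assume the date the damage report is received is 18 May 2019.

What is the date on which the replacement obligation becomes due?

24 December 2019

The last day of the repair period: 27 calendar days after 16 May 2019 is 12 June 2019.
Adding 91 calendar days to 12 June 2019 gives 11 September 2019, which is the last day of the waiting period.
Adding 56 calendar days to 11 September 2019 gives 6 November 2019, which is the last day of the appeal period.
The date on which the replacement obligation becomes due: 48 calendar days after 6 November 2019 is 24 December 2019.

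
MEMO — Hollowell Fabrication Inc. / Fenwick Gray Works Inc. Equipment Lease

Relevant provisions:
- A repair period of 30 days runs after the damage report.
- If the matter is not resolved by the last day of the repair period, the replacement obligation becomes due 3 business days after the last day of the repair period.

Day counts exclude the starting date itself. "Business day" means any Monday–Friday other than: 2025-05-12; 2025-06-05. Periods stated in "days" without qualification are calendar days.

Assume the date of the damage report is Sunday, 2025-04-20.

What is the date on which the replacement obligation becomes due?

2025-05-23

The last day of the repair period: 30 calendar days after 2025-04-20 is 2025-05-20.
From Tuesday, 2025-05-20, 3 business days (May 21, May 22, May 23, skipping weekends) brings us to Friday, 2025-05-23, which is the date on which the replacement obligation becomes due.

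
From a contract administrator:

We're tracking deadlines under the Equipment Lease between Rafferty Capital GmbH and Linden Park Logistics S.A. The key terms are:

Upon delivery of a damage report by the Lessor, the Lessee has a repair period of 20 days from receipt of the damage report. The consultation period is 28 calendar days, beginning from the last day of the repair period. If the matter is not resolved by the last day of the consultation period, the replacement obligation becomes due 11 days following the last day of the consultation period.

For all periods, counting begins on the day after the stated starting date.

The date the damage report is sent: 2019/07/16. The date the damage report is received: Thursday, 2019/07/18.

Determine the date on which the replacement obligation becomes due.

2019/09/15

The last day of the repair period: 20 calendar days after 2019/07/18 is 2019/08/07.
The last day of the consultation period: 28 calendar days after 2019/08/07 is 2019/09/04.
Adding 11 calendar days to 2019/09/04 gives 2019/09/15, which is the date on which the replacement obligation becomes due.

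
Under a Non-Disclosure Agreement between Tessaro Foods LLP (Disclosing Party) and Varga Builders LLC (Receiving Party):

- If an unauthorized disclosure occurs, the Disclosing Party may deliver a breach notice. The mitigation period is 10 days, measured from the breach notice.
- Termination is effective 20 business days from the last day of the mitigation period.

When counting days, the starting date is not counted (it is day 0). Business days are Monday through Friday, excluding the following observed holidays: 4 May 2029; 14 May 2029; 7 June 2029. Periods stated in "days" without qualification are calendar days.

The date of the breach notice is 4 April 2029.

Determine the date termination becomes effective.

Adding 10 calendar days to 4 April 2029 gives 14 April 2029, which is the last day of the mitigation period.
The date termination becomes effective: counting 20 business days from Saturday, 14 April 2029 (Apr 16, Apr 17, Apr 18, Apr 19, …, May 10, May 11, May 15, skipping weekends and the listed holidays on May 4, May 14) reaches Tuesday, 15 May 2029.

15 May 2029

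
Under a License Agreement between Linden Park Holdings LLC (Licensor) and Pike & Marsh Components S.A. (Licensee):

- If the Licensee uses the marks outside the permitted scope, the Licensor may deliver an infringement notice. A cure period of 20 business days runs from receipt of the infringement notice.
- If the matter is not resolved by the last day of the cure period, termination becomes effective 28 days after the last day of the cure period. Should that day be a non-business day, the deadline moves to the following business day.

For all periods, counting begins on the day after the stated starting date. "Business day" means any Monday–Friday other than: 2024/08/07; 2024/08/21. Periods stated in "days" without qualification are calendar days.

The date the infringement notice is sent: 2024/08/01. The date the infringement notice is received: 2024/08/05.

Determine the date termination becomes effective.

2024/10/02

From Monday, 2024/08/05, 20 business days (Aug 6, Aug 8, Aug 9, Aug 12, …, Sep 2, Sep 3, Sep 4, skipping weekends and the listed holidays on Aug 7, Aug 21) brings us to Wednesday, 2024/09/04, which is the last day of the cure period.
Adding 28 calendar days to 2024/09/04 gives 2024/10/02, which is the date termination becomes effective. 2024/10/02 is a Wednesday and is not a listed holiday, so no roll-forward applies.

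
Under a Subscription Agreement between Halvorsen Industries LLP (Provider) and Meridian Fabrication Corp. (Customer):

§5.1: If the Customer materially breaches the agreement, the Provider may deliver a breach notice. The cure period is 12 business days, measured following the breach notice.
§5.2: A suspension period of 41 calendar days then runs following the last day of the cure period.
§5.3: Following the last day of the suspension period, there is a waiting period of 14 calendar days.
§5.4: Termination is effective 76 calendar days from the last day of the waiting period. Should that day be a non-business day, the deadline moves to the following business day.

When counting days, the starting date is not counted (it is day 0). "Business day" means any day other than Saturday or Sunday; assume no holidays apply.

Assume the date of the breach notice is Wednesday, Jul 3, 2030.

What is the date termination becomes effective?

Nov 27, 2030

The last day of the cure period: counting 12 business days from Wednesday, Jul 3, 2030 (Jul 4, Jul 5, Jul 8, Jul 9, …, Jul 17, Jul 18, Jul 19, skipping weekends) reaches Friday, Jul 19, 2030.
The last day of the suspension period: Jul 19, 2030 + 41 days = Aug 29, 2030.
The last day of the waiting period: 14 calendar days after Aug 29, 2030 is Sep 12, 2030.
The date termination becomes effective: Sep 12, 2030 + 76 days = Nov 27, 2030. Nov 27, 2030 is a Wednesday, so no roll-forward applies.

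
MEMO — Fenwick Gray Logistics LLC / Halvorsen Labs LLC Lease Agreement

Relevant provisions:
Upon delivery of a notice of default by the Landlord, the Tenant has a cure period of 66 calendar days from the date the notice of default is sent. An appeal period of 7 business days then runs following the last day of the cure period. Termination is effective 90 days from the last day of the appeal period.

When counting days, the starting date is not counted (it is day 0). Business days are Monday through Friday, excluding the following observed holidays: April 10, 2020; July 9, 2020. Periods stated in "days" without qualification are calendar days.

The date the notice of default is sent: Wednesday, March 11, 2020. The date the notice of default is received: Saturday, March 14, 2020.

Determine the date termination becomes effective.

The last day of the cure period: March 11, 2020 + 66 days = May 16, 2020.
The last day of the appeal period: counting 7 business days from Saturday, May 16, 2020 (May 18, May 19, May 20, May 21, May 22, May 25, May 26, skipping weekends) reaches Tuesday, May 26, 2020.
Adding 90 calendar days to May 26, 2020 gives August 24, 2020, which is the date termination becomes effective.

August 24, 2020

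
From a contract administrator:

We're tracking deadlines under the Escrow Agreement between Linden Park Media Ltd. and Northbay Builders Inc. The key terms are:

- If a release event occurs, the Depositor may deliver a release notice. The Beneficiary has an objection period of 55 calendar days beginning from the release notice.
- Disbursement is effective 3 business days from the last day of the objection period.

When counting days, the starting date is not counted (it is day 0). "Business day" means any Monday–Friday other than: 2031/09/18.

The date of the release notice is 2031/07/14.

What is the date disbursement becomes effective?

2031/09/10

The last day of the objection period: 55 calendar days after 2031/07/14 is 2031/09/07.
From Sunday, 2031/09/07, 3 business days (Sep 8, Sep 9, Sep 10, skipping weekends) brings us to Wednesday, 2031/09/10, which is the date disbursement becomes effective.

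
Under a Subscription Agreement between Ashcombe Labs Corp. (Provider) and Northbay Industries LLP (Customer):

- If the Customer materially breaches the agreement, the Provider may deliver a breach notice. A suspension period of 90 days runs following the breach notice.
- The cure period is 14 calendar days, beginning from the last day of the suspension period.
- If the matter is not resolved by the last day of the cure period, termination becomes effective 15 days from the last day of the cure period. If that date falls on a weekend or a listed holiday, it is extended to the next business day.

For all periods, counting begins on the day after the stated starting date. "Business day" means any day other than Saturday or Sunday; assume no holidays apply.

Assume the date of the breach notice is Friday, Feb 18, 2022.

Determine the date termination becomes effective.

The last day of the suspension period: Feb 18, 2022 + 90 days = May 19, 2022.
Adding 14 calendar days to May 19, 2022 gives Jun 2, 2022, which is the last day of the cure period.
The date termination becomes effective: Jun 2, 2022 + 15 days = Jun 17, 2022. Jun 17, 2022 is a Friday, so no roll-forward applies.

Jun 17, 2022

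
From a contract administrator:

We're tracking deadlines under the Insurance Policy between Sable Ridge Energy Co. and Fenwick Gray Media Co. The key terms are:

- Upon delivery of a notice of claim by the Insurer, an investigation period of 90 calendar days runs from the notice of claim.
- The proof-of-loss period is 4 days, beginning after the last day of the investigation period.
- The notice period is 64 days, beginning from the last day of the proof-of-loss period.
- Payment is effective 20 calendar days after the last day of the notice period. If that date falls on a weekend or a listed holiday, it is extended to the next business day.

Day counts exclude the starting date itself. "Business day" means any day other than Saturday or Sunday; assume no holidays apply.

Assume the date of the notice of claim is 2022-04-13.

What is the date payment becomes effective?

2022-10-10

The last day of the investigation period: 90 calendar days after 2022-04-13 is 2022-07-12.
The last day of the proof-of-loss period: 2022-07-12 + 4 days = 2022-07-16.
The last day of the notice period: 64 calendar days after 2022-07-16 is 2022-09-18.
The date payment becomes effective: 2022-09-18 + 20 days = 2022-10-08. That falls on a Saturday, so it rolls to the next business day, Monday, 2022-10-10.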